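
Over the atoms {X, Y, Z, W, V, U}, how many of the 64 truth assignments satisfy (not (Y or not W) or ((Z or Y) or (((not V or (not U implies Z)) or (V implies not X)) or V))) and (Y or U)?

48

Initial set: {((not (Y or not W) or ((Z or Y) or (((not V or (not U implies Z)) or (V implies not X)) or V))) and (Y or U))}.
((not (Y or not W) or ((Z or Y) or (((not V or (not U implies Z)) or (V implies not X)) or V))) and (Y or U)): α-rule — add (not (Y or not W) or ((Z or Y) or (((not V or (not U implies Z)) or (V implies not X)) or V))), (Y or U).
(not (Y or not W) or ((Z or Y) or (((not V or (not U implies Z)) or (V implies not X)) or V))): β-rule — branch into not (Y or not W)  //  ((Z or Y) or (((not V or (not U implies Z)) or (V implies not X)) or V)).
  branch 1 (add not (Y or not W)):
    not (Y or not W): α-rule — add not Y, not not W.
    (Y or U): β-rule — branch into Y  //  U.
      branch 1.1 (add Y):
        × closes — contains both Y and not Y.
      branch 1.2 (add U):
        ○ open, literals {U=true, W=true, Y=false}.
  branch 2 (add ((Z or Y) or (((not V or (not U implies Z)) or (V implies not X)) or V))):
    (Y or U): β-rule — branch into Y  //  U.
      branch 2.1 (add Y):
        ((Z or Y) or (((not V or (not U implies Z)) or (V implies not X)) or V)): β-rule — branch into (Z or Y)  //  (((not V or (not U implies Z)) or (V implies not X)) or V).
          branch 2.1.1 (add (Z or Y)):
            (Z or Y): β-rule — branch into Z  //  Y.
              branch 2.1.1.1 (add Z):
                ○ open, literals {Y=true, Z=true}.
              branch 2.1.1.2 (add Y):
                ○ open, literals {Y=true}.
          branch 2.1.2 (add (((not V or (not U implies Z)) or (V implies not X)) or V)):
            (((not V or (not U implies Z)) or (V implies not X)) or V): β-rule — branch into ((not V or (not U implies Z)) or (V implies not X))  //  V.
              branch 2.1.2.1 (add ((not V or (not U implies Z)) or (V implies not X))):
                ((not V or (not U implies Z)) or (V implies not X)): β-rule — branch into (not V or (not U implies Z))  //  (V implies not X).
                  branch 2.1.2.1.1 (add (not V or (not U implies Z))):
                    (not V or (not U implies Z)): β-rule — branch into not V  //  (not U implies Z).
                      branch 2.1.2.1.1.1 (add not V):
                        ○ open, literals {V=false, Y=true}.
                      branch 2.1.2.1.1.2 (add (not U implies Z)):
                        (not U implies Z): β-rule — branch into not not U  //  Z.
                          branch 2.1.2.1.1.2.1 (add not not U):
                            ○ open, literals {U=true, Y=true}.
                          branch 2.1.2.1.1.2.2 (add Z):
                            ○ open, literals {Y=true, Z=true}.
                  branch 2.1.2.1.2 (add (V implies not X)):
                    (V implies not X): β-rule — branch into not V  //  not X.
                      branch 2.1.2.1.2.1 (add not V):
                        ○ open, literals {V=false, Y=true}.
                      branch 2.1.2.1.2.2 (add not X):
                        ○ open, literals {X=false, Y=true}.
              branch 2.1.2.2 (add V):
                ○ open, literals {V=true, Y=true}.
      branch 2.2 (add U):
        ((Z or Y) or (((not V or (not U implies Z)) or (V implies not X)) or V)): β-rule — branch into (Z or Y)  //  (((not V or (not U implies Z)) or (V implies not X)) or V).
          branch 2.2.1 (add (Z or Y)):
            (Z or Y): β-rule — branch into Z  //  Y.
              branch 2.2.1.1 (add Z):
                ○ open, literals {U=true, Z=true}.
              branch 2.2.1.2 (add Y):
                ○ open, literals {U=true, Y=true}.
          branch 2.2.2 (add (((not V or (not U implies Z)) or (V implies not X)) or V)):
            (((not V or (not U implies Z)) or (V implies not X)) or V): β-rule — branch into ((not V or (not U implies Z)) or (V implies not X))  //  V.
              branch 2.2.2.1 (add ((not V or (not U implies Z)) or (V implies not X))):
                ((not V or (not U implies Z)) or (V implies not X)): β-rule — branch into (not V or (not U implies Z))  //  (V implies not X).
                  branch 2.2.2.1.1 (add (not V or (not U implies Z))):
                    (not V or (not U implies Z)): β-rule — branch into not V  //  (not U implies Z).
                      branch 2.2.2.1.1.1 (add not V):
                        ○ open, literals {U=true, V=false}.
                      branch 2.2.2.1.1.2 (add (not U implies Z)):
                        (not U implies Z): β-rule — branch into not not U  //  Z.
                          branch 2.2.2.1.1.2.1 (add not not U):
                            ○ open, literals {U=true}.
                          branch 2.2.2.1.1.2.2 (add Z):
                            ○ open, literals {U=true, Z=true}.
                  branch 2.2.2.1.2 (add (V implies not X)):
                    (V implies not X): β-rule — branch into not V  //  not X.
                      branch 2.2.2.1.2.1 (add not V):
                        ○ open, literals {U=true, V=false}.
                      branch 2.2.2.1.2.2 (add not X):
                        ○ open, literals {U=true, X=false}.
              branch 2.2.2.2 (add V):
                ○ open, literals {U=true, V=true}.
1 branch closed, 17 open.
Each open branch fixes some atoms; the unmentioned ones are free. Counting distinct full assignments: branch {U=true, W=true, Y=false} (X, Z, V) contributes 8 new; branch {Y=true, Z=true} (X, W, V, U) contributes 16 new; branch {Y=true} (X, Z, W, V, U) contributes 16 new; branch {V=false, Y=true} (X, Z, W, U) contributes 0 new; branch {U=true, Y=true} (X, Z, W, V) contributes 0 new; branch {Y=true, Z=true} (X, W, V, U) contributes 0 new; branch {V=false, Y=true} (X, Z, W, U) contributes 0 new; branch {X=false, Y=true} (Z, W, V, U) contributes 0 new; branch {V=true, Y=true} (X, Z, W, U) contributes 0 new; branch {U=true, Z=true} (X, Y, W, V) contributes 4 new; branch {U=true, Y=true} (X, Z, W, V) contributes 0 new; branch {U=true, V=false} (X, Y, Z, W) contributes 2 new; branch {U=true} (X, Y, Z, W, V) contributes 2 new; branch {U=true, Z=true} (X, Y, W, V) contributes 0 new; branch {U=true, V=false} (X, Y, Z, W) contributes 0 new; branch {U=true, X=false} (Y, Z, W, V) contributes 0 new; branch {U=true, V=true} (X, Y, Z, W) contributes 0 new. Total: 48.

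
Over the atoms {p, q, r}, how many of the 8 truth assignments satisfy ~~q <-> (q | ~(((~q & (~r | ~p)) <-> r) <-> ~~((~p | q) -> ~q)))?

Initial set: {(~~q <-> (q | ~(((~q & (~r | ~p)) <-> r) <-> ~~((~p | q) -> ~q))))}.
(~~q <-> (q | ~(((~q & (~r | ~p)) <-> r) <-> ~~((~p | q) -> ~q)))): β-rule — branch into ~~q, (q | ~(((~q & (~r | ~p)) <-> r) <-> ~~((~p | q) -> ~q)))  //  ~~~q, ~(q | ~(((~q & (~r | ~p)) <-> r) <-> ~~((~p | q) -> ~q))).
  branch 1 (add ~~q, (q | ~(((~q & (~r | ~p)) <-> r) <-> ~~((~p | q) -> ~q)))):
    ~~q: drop double negation, giving q.
    (q | ~(((~q & (~r | ~p)) <-> r) <-> ~~((~p | q) -> ~q))): β-rule — branch into q  //  ~(((~q & (~r | ~p)) <-> r) <-> ~~((~p | q) -> ~q)).
      branch 1.1 (add q):
        ○ open, literals {q=T}.
      branch 1.2 (add ~(((~q & (~r | ~p)) <-> r) <-> ~~((~p | q) -> ~q))):
        ~(((~q & (~r | ~p)) <-> r) <-> ~~((~p | q) -> ~q)): β-rule — branch into ((~q & (~r | ~p)) <-> r), ~~~((~p | q) -> ~q)  //  ~((~q & (~r | ~p)) <-> r), ~~((~p | q) -> ~q).
          branch 1.2.1 (add ((~q & (~r | ~p)) <-> r), ~~~((~p | q) -> ~q)):
            ~~~((~p | q) -> ~q): drop double negation, giving ~((~p | q) -> ~q).
            ~((~p | q) -> ~q): α-rule — add (~p | q), ~~q.
            ((~q & (~r | ~p)) <-> r): β-rule — branch into (~q & (~r | ~p)), r  //  ~(~q & (~r | ~p)), ~r.
              branch 1.2.1.1 (add (~q & (~r | ~p)), r):
                (~q & (~r | ~p)): α-rule — add ~q, (~r | ~p).
                × closes — contains both q and ~q.
              branch 1.2.1.2 (add ~(~q & (~r | ~p)), ~r):
                (~p | q): β-rule — branch into ~p  //  q.
                  branch 1.2.1.2.1 (add ~p):
                    ~(~q & (~r | ~p)): β-rule — branch into ~~q  //  ~(~r | ~p).
                      branch 1.2.1.2.1.1 (add ~~q):
                        ○ open, literals {p=F, q=T, r=F}.
                      branch 1.2.1.2.1.2 (add ~(~r | ~p)):
                        ~(~r | ~p): α-rule — add ~~r, ~~p.
                        × closes — contains both r and ~r.
                  branch 1.2.1.2.2 (add q):
                    ~(~q & (~r | ~p)): β-rule — branch into ~~q  //  ~(~r | ~p).
                      branch 1.2.1.2.2.1 (add ~~q):
                        ○ open, literals {q=T, r=F}.
                      branch 1.2.1.2.2.2 (add ~(~r | ~p)):
                        ~(~r | ~p): α-rule — add ~~r, ~~p.
                        × closes — contains both r and ~r.
          branch 1.2.2 (add ~((~q & (~r | ~p)) <-> r), ~~((~p | q) -> ~q)):
            ~~((~p | q) -> ~q): drop double negation, giving ((~p | q) -> ~q).
            ~((~q & (~r | ~p)) <-> r): β-rule — branch into (~q & (~r | ~p)), ~r  //  ~(~q & (~r | ~p)), r.
              branch 1.2.2.1 (add (~q & (~r | ~p)), ~r):
                (~q & (~r | ~p)): α-rule — add ~q, (~r | ~p).
                × closes — contains both q and ~q.
              branch 1.2.2.2 (add ~(~q & (~r | ~p)), r):
                ((~p | q) -> ~q): β-rule — branch into ~(~p | q)  //  ~q.
                  branch 1.2.2.2.1 (add ~(~p | q)):
                    ~(~p | q): α-rule — add ~~p, ~q.
                    × closes — contains both q and ~q.
                  branch 1.2.2.2.2 (add ~q):
                    × closes — contains both q and ~q.
  branch 2 (add ~~~q, ~(q | ~(((~q & (~r | ~p)) <-> r) <-> ~~((~p | q) -> ~q)))):
    ~~~q: drop double negation, giving ~q.
    ~(q | ~(((~q & (~r | ~p)) <-> r) <-> ~~((~p | q) -> ~q))): α-rule — add ~q, ~~(((~q & (~r | ~p)) <-> r) <-> ~~((~p | q) -> ~q)).
    ~~(((~q & (~r | ~p)) <-> r) <-> ~~((~p | q) -> ~q)): β-rule — branch into ((~q & (~r | ~p)) <-> r), ~~((~p | q) -> ~q)  //  ~((~q & (~r | ~p)) <-> r), ~~~((~p | q) -> ~q).
      branch 2.1 (add ((~q & (~r | ~p)) <-> r), ~~((~p | q) -> ~q)):
        ~~((~p | q) -> ~q): drop double negation, giving ((~p | q) -> ~q).
        ((~q & (~r | ~p)) <-> r): β-rule — branch into (~q & (~r | ~p)), r  //  ~(~q & (~r | ~p)), ~r.
          branch 2.1.1 (add (~q & (~r | ~p)), r):
            (~q & (~r | ~p)): α-rule — add ~q, (~r | ~p).
            ((~p | q) -> ~q): β-rule — branch into ~(~p | q)  //  ~q.
              branch 2.1.1.1 (add ~(~p | q)):
                ~(~p | q): α-rule — add ~~p, ~q.
                (~r | ~p): β-rule — branch into ~r  //  ~p.
                  branch 2.1.1.1.1 (add ~r):
                    × closes — contains both r and ~r.
                  branch 2.1.1.1.2 (add ~p):
                    × closes — contains both p and ~p.
              branch 2.1.1.2 (add ~q):
                (~r | ~p): β-rule — branch into ~r  //  ~p.
                  branch 2.1.1.2.1 (add ~r):
                    × closes — contains both r and ~r.
                  branch 2.1.1.2.2 (add ~p):
                    ○ open, literals {p=F, q=F, r=T}.
          branch 2.1.2 (add ~(~q & (~r | ~p)), ~r):
            ((~p | q) -> ~q): β-rule — branch into ~(~p | q)  //  ~q.
              branch 2.1.2.1 (add ~(~p | q)):
                ~(~p | q): α-rule — add ~~p, ~q.
                ~(~q & (~r | ~p)): β-rule — branch into ~~q  //  ~(~r | ~p).
                  branch 2.1.2.1.1 (add ~~q):
                    × closes — contains both q and ~q.
                  branch 2.1.2.1.2 (add ~(~r | ~p)):
                    ~(~r | ~p): α-rule — add ~~r, ~~p.
                    × closes — contains both r and ~r.
              branch 2.1.2.2 (add ~q):
                ~(~q & (~r | ~p)): β-rule — branch into ~~q  //  ~(~r | ~p).
                  branch 2.1.2.2.1 (add ~~q):
                    × closes — contains both q and ~q.
                  branch 2.1.2.2.2 (add ~(~r | ~p)):
                    ~(~r | ~p): α-rule — add ~~r, ~~p.
                    × closes — contains both r and ~r.
      branch 2.2 (add ~((~q & (~r | ~p)) <-> r), ~~~((~p | q) -> ~q)):
        ~~~((~p | q) -> ~q): drop double negation, giving ~((~p | q) -> ~q).
        ~((~p | q) -> ~q): α-rule — add (~p | q), ~~q.
        × closes — contains both q and ~q.
14 branches closed, 4 open.
Each open branch fixes some atoms; the unmentioned ones are free. Counting distinct full assignments: branch {q=T} (p, r) contributes 4 new; branch {p=F, q=T, r=F} (none free) contributes 0 new; branch {q=T, r=F} (p) contributes 0 new; branch {p=F, q=F, r=T} (none free) contributes 1 new. Total: 5.

5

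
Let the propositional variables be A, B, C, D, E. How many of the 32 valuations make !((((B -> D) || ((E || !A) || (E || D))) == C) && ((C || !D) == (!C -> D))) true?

17

Initial set: {T !((((B -> D) || ((E || !A) || (E || D))) == C) && ((C || !D) == (!C -> D)))}.
T !((((B -> D) || ((E || !A) || (E || D))) == C) && ((C || !D) == (!C -> D))): β-rule — branch into F (((B -> D) || ((E || !A) || (E || D))) == C)  //  F ((C || !D) == (!C -> D)).
  branch 1 (add F (((B -> D) || ((E || !A) || (E || D))) == C)):
    F (((B -> D) || ((E || !A) || (E || D))) == C): β-rule — branch into T ((B -> D) || ((E || !A) || (E || D))), F C  //  F ((B -> D) || ((E || !A) || (E || D))), T C.
      branch 1.1 (add T ((B -> D) || ((E || !A) || (E || D))), F C):
        T ((B -> D) || ((E || !A) || (E || D))): β-rule — branch into T (B -> D)  //  T ((E || !A) || (E || D)).
          branch 1.1.1 (add T (B -> D)):
            T (B -> D): β-rule — branch into F B  //  T D.
              branch 1.1.1.1 (add F B):
                ○ open, literals {B=F, C=F}.
              branch 1.1.1.2 (add T D):
                ○ open, literals {C=F, D=T}.
          branch 1.1.2 (add T ((E || !A) || (E || D))):
            T ((E || !A) || (E || D)): β-rule — branch into T (E || !A)  //  T (E || D).
              branch 1.1.2.1 (add T (E || !A)):
                T (E || !A): β-rule — branch into T E  //  T !A.
                  branch 1.1.2.1.1 (add T E):
                    ○ open, literals {C=F, E=T}.
                  branch 1.1.2.1.2 (add T !A):
                    ○ open, literals {A=F, C=F}.
              branch 1.1.2.2 (add T (E || D)):
                T (E || D): β-rule — branch into T E  //  T D.
                  branch 1.1.2.2.1 (add T E):
                    ○ open, literals {C=F, E=T}.
                  branch 1.1.2.2.2 (add T D):
                    ○ open, literals {C=F, D=T}.
      branch 1.2 (add F ((B -> D) || ((E || !A) || (E || D))), T C):
        F ((B -> D) || ((E || !A) || (E || D))): α-rule — add F (B -> D), F ((E || !A) || (E || D)).
        F (B -> D): α-rule — add T B, F D.
        F ((E || !A) || (E || D)): α-rule — add F (E || !A), F (E || D).
        F (E || !A): α-rule — add F E, F !A.
        F (E || D): α-rule — add F E, F D.
        ○ open, literals {A=T, B=T, C=T, D=F, E=F}.
  branch 2 (add F ((C || !D) == (!C -> D))):
    F ((C || !D) == (!C -> D)): β-rule — branch into T (C || !D), F (!C -> D)  //  F (C || !D), T (!C -> D).
      branch 2.1 (add T (C || !D), F (!C -> D)):
        F (!C -> D): α-rule — add T !C, F D.
        T (C || !D): β-rule — branch into T C  //  T !D.
          branch 2.1.1 (add T C):
            × closes — contains both C and !C.
          branch 2.1.2 (add T !D):
            ○ open, literals {C=F, D=F}.
      branch 2.2 (add F (C || !D), T (!C -> D)):
        F (C || !D): α-rule — add F C, F !D.
        T (!C -> D): β-rule — branch into F !C  //  T D.
          branch 2.2.1 (add F !C):
            × closes — contains both C and !C.
          branch 2.2.2 (add T D):
            ○ open, literals {C=F, D=T}.
2 branches closed, 9 open.
Each open branch fixes some atoms; the unmentioned ones are free. Counting distinct full assignments: branch {B=F, C=F} (A, D, E) contributes 8 new; branch {C=F, D=T} (A, B, E) contributes 4 new; branch {C=F, E=T} (A, B, D) contributes 2 new; branch {A=F, C=F} (B, D, E) contributes 1 new; branch {C=F, E=T} (A, B, D) contributes 0 new; branch {C=F, D=T} (A, B, E) contributes 0 new; branch {A=T, B=T, C=T, D=F, E=F} (none free) contributes 1 new; branch {C=F, D=F} (A, B, E) contributes 1 new; branch {C=F, D=T} (A, B, E) contributes 0 new. Total: 17.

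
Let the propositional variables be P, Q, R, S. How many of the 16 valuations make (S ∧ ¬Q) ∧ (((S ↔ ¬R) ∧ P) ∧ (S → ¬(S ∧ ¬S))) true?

1

Initial set: {((S ∧ ¬Q) ∧ (((S ↔ ¬R) ∧ P) ∧ (S → ¬(S ∧ ¬S))))}.
((S ∧ ¬Q) ∧ (((S ↔ ¬R) ∧ P) ∧ (S → ¬(S ∧ ¬S)))): α-rule — add (S ∧ ¬Q), (((S ↔ ¬R) ∧ P) ∧ (S → ¬(S ∧ ¬S))).
(S ∧ ¬Q): α-rule — add S, ¬Q.
(((S ↔ ¬R) ∧ P) ∧ (S → ¬(S ∧ ¬S))): α-rule — add ((S ↔ ¬R) ∧ P), (S → ¬(S ∧ ¬S)).
((S ↔ ¬R) ∧ P): α-rule — add (S ↔ ¬R), P.
(S → ¬(S ∧ ¬S)): β-rule — branch into ¬S  //  ¬(S ∧ ¬S).
  branch 1 (add ¬S):
    × closes — contains both S and ¬S.
  branch 2 (add ¬(S ∧ ¬S)):
    (S ↔ ¬R): β-rule — branch into S, ¬R  //  ¬S, ¬¬R.
      branch 2.1 (add S, ¬R):
        ¬(S ∧ ¬S): β-rule — branch into ¬S  //  ¬¬S.
          branch 2.1.1 (add ¬S):
            × closes — contains both S and ¬S.
          branch 2.1.2 (add ¬¬S):
            ○ open, literals {P=true, Q=false, R=false, S=true}.
      branch 2.2 (add ¬S, ¬¬R):
        × closes — contains both S and ¬S.
3 branches closed, 1 open.
Each open branch fixes some atoms; the unmentioned ones are free. Counting distinct full assignments: branch {P=true, Q=false, R=false, S=true} (none free) contributes 1 new. Total: 1.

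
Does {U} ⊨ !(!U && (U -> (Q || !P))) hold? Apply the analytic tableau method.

Yes

Initial set: {U; !!(!U && (U -> (Q || !P)))}.
!!(!U && (U -> (Q || !P))): α-rule — add !U, (U -> (Q || !P)).
× closes — contains both U and !U.
All 1 branch closes.
Every branch closed, so the premises entail the conclusion.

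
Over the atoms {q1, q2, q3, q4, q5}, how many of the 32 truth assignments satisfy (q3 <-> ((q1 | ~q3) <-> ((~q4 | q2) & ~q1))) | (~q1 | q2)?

28

Initial set: {T ((q3 <-> ((q1 | ~q3) <-> ((~q4 | q2) & ~q1))) | (~q1 | q2))}.
T ((q3 <-> ((q1 | ~q3) <-> ((~q4 | q2) & ~q1))) | (~q1 | q2)): β-rule — branch into T (q3 <-> ((q1 | ~q3) <-> ((~q4 | q2) & ~q1)))  //  T (~q1 | q2).
  branch 1 (add T (q3 <-> ((q1 | ~q3) <-> ((~q4 | q2) & ~q1)))):
    T (q3 <-> ((q1 | ~q3) <-> ((~q4 | q2) & ~q1))): β-rule — branch into T q3, T ((q1 | ~q3) <-> ((~q4 | q2) & ~q1))  //  F q3, F ((q1 | ~q3) <-> ((~q4 | q2) & ~q1)).
      branch 1.1 (add T q3, T ((q1 | ~q3) <-> ((~q4 | q2) & ~q1))):
        T ((q1 | ~q3) <-> ((~q4 | q2) & ~q1)): β-rule — branch into T (q1 | ~q3), T ((~q4 | q2) & ~q1)  //  F (q1 | ~q3), F ((~q4 | q2) & ~q1).
          branch 1.1.1 (add T (q1 | ~q3), T ((~q4 | q2) & ~q1)):
            T ((~q4 | q2) & ~q1): α-rule — add T (~q4 | q2), T ~q1.
            T (q1 | ~q3): β-rule — branch into T q1  //  T ~q3.
              branch 1.1.1.1 (add T q1):
                × closes — contains both q1 and ~q1.
              branch 1.1.1.2 (add T ~q3):
                × closes — contains both q3 and ~q3.
          branch 1.1.2 (add F (q1 | ~q3), F ((~q4 | q2) & ~q1)):
            F (q1 | ~q3): α-rule — add F q1, F ~q3.
            F ((~q4 | q2) & ~q1): β-rule — branch into F (~q4 | q2)  //  F ~q1.
              branch 1.1.2.1 (add F (~q4 | q2)):
                F (~q4 | q2): α-rule — add F ~q4, F q2.
                ○ open, literals {q1=false, q2=false, q3=true, q4=true}.
              branch 1.1.2.2 (add F ~q1):
                × closes — contains both q1 and ~q1.
      branch 1.2 (add F q3, F ((q1 | ~q3) <-> ((~q4 | q2) & ~q1))):
        F ((q1 | ~q3) <-> ((~q4 | q2) & ~q1)): β-rule — branch into T (q1 | ~q3), F ((~q4 | q2) & ~q1)  //  F (q1 | ~q3), T ((~q4 | q2) & ~q1).
          branch 1.2.1 (add T (q1 | ~q3), F ((~q4 | q2) & ~q1)):
            T (q1 | ~q3): β-rule — branch into T q1  //  T ~q3.
              branch 1.2.1.1 (add T q1):
                F ((~q4 | q2) & ~q1): β-rule — branch into F (~q4 | q2)  //  F ~q1.
                  branch 1.2.1.1.1 (add F (~q4 | q2)):
                    F (~q4 | q2): α-rule — add F ~q4, F q2.
                    ○ open, literals {q1=true, q2=false, q3=false, q4=true}.
                  branch 1.2.1.1.2 (add F ~q1):
                    ○ open, literals {q1=true, q3=false}.
              branch 1.2.1.2 (add T ~q3):
                F ((~q4 | q2) & ~q1): β-rule — branch into F (~q4 | q2)  //  F ~q1.
                  branch 1.2.1.2.1 (add F (~q4 | q2)):
                    F (~q4 | q2): α-rule — add F ~q4, F q2.
                    ○ open, literals {q2=false, q3=false, q4=true}.
                  branch 1.2.1.2.2 (add F ~q1):
                    ○ open, literals {q1=true, q3=false}.
          branch 1.2.2 (add F (q1 | ~q3), T ((~q4 | q2) & ~q1)):
            F (q1 | ~q3): α-rule — add F q1, F ~q3.
            × closes — contains both q3 and ~q3.
  branch 2 (add T (~q1 | q2)):
    T (~q1 | q2): β-rule — branch into T ~q1  //  T q2.
      branch 2.1 (add T ~q1):
        ○ open, literals {q1=false}.
      branch 2.2 (add T q2):
        ○ open, literals {q2=true}.
4 branches closed, 7 open.
Each open branch fixes some atoms; the unmentioned ones are free. Counting distinct full assignments: branch {q1=false, q2=false, q3=true, q4=true} (q5) contributes 2 new; branch {q1=true, q2=false, q3=false, q4=true} (q5) contributes 2 new; branch {q1=true, q3=false} (q2, q4, q5) contributes 6 new; branch {q2=false, q3=false, q4=true} (q1, q5) contributes 2 new; branch {q1=true, q3=false} (q2, q4, q5) contributes 0 new; branch {q1=false} (q2, q3, q4, q5) contributes 12 new; branch {q2=true} (q1, q3, q4, q5) contributes 4 new. Total: 28.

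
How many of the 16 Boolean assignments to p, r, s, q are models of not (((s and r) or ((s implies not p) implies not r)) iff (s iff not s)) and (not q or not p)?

9

Initial set: {(not (((s and r) or ((s implies not p) implies not r)) iff (s iff not s)) and (not q or not p))}.
(not (((s and r) or ((s implies not p) implies not r)) iff (s iff not s)) and (not q or not p)): α-rule — add not (((s and r) or ((s implies not p) implies not r)) iff (s iff not s)), (not q or not p).
not (((s and r) or ((s implies not p) implies not r)) iff (s iff not s)): β-rule — branch into ((s and r) or ((s implies not p) implies not r)), not (s iff not s)  //  not ((s and r) or ((s implies not p) implies not r)), (s iff not s).
  branch 1 (add ((s and r) or ((s implies not p) implies not r)), not (s iff not s)):
    (not q or not p): β-rule — branch into not q  //  not p.
      branch 1.1 (add not q):
        ((s and r) or ((s implies not p) implies not r)): β-rule — branch into (s and r)  //  ((s implies not p) implies not r).
          branch 1.1.1 (add (s and r)):
            (s and r): α-rule — add s, r.
            not (s iff not s): β-rule — branch into s, not not s  //  not s, not s.
              branch 1.1.1.1 (add s, not not s):
                ○ open, literals {q=0, r=1, s=1}.
              branch 1.1.1.2 (add not s, not s):
                × closes — contains both s and not s.
          branch 1.1.2 (add ((s implies not p) implies not r)):
            not (s iff not s): β-rule — branch into s, not not s  //  not s, not s.
              branch 1.1.2.1 (add s, not not s):
                ((s implies not p) implies not r): β-rule — branch into not (s implies not p)  //  not r.
                  branch 1.1.2.1.1 (add not (s implies not p)):
                    not (s implies not p): α-rule — add s, not not p.
                    ○ open, literals {p=1, q=0, s=1}.
                  branch 1.1.2.1.2 (add not r):
                    ○ open, literals {q=0, r=0, s=1}.
              branch 1.1.2.2 (add not s, not s):
                ((s implies not p) implies not r): β-rule — branch into not (s implies not p)  //  not r.
                  branch 1.1.2.2.1 (add not (s implies not p)):
                    not (s implies not p): α-rule — add s, not not p.
                    × closes — contains both s and not s.
                  branch 1.1.2.2.2 (add not r):
                    ○ open, literals {q=0, r=0, s=0}.
      branch 1.2 (add not p):
        ((s and r) or ((s implies not p) implies not r)): β-rule — branch into (s and r)  //  ((s implies not p) implies not r).
          branch 1.2.1 (add (s and r)):
            (s and r): α-rule — add s, r.
            not (s iff not s): β-rule — branch into s, not not s  //  not s, not s.
              branch 1.2.1.1 (add s, not not s):
                ○ open, literals {p=0, r=1, s=1}.
              branch 1.2.1.2 (add not s, not s):
                × closes — contains both s and not s.
          branch 1.2.2 (add ((s implies not p) implies not r)):
            not (s iff not s): β-rule — branch into s, not not s  //  not s, not s.
              branch 1.2.2.1 (add s, not not s):
                ((s implies not p) implies not r): β-rule — branch into not (s implies not p)  //  not r.
                  branch 1.2.2.1.1 (add not (s implies not p)):
                    not (s implies not p): α-rule — add s, not not p.
                    × closes — contains both p and not p.
                  branch 1.2.2.1.2 (add not r):
                    ○ open, literals {p=0, r=0, s=1}.
              branch 1.2.2.2 (add not s, not s):
                ((s implies not p) implies not r): β-rule — branch into not (s implies not p)  //  not r.
                  branch 1.2.2.2.1 (add not (s implies not p)):
                    not (s implies not p): α-rule — add s, not not p.
                    × closes — contains both s and not s.
                  branch 1.2.2.2.2 (add not r):
                    ○ open, literals {p=0, r=0, s=0}.
  branch 2 (add not ((s and r) or ((s implies not p) implies not r)), (s iff not s)):
    not ((s and r) or ((s implies not p) implies not r)): α-rule — add not (s and r), not ((s implies not p) implies not r).
    not ((s implies not p) implies not r): α-rule — add (s implies not p), not not r.
    (not q or not p): β-rule — branch into not q  //  not p.
      branch 2.1 (add not q):
        (s iff not s): β-rule — branch into s, not s  //  not s, not not s.
          branch 2.1.1 (add s, not s):
            × closes — contains both s and not s.
          branch 2.1.2 (add not s, not not s):
            × closes — contains both s and not s.
      branch 2.2 (add not p):
        (s iff not s): β-rule — branch into s, not s  //  not s, not not s.
          branch 2.2.1 (add s, not s):
            × closes — contains both s and not s.
          branch 2.2.2 (add not s, not not s):
            × closes — contains both s and not s.
9 branches closed, 7 open.
Each open branch fixes some atoms; the unmentioned ones are free. Counting distinct full assignments: branch {q=0, r=1, s=1} (p) contributes 2 new; branch {p=1, q=0, s=1} (r) contributes 1 new; branch {q=0, r=0, s=1} (p) contributes 1 new; branch {q=0, r=0, s=0} (p) contributes 2 new; branch {p=0, r=1, s=1} (q) contributes 1 new; branch {p=0, r=0, s=1} (q) contributes 1 new; branch {p=0, r=0, s=0} (q) contributes 1 new. Total: 9.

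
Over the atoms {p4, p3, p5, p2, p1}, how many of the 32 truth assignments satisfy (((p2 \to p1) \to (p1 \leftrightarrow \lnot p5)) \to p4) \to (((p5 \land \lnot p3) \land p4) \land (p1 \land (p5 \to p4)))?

12

Initial set: {((((p2 \to p1) \to (p1 \leftrightarrow \lnot p5)) \to p4) \to (((p5 \land \lnot p3) \land p4) \land (p1 \land (p5 \to p4))))}.
((((p2 \to p1) \to (p1 \leftrightarrow \lnot p5)) \to p4) \to (((p5 \land \lnot p3) \land p4) \land (p1 \land (p5 \to p4)))): β-rule — branch into \lnot (((p2 \to p1) \to (p1 \leftrightarrow \lnot p5)) \to p4)  //  (((p5 \land \lnot p3) \land p4) \land (p1 \land (p5 \to p4))).
  branch 1 (add \lnot (((p2 \to p1) \to (p1 \leftrightarrow \lnot p5)) \to p4)):
    \lnot (((p2 \to p1) \to (p1 \leftrightarrow \lnot p5)) \to p4): α-rule — add ((p2 \to p1) \to (p1 \leftrightarrow \lnot p5)), \lnot p4.
    ((p2 \to p1) \to (p1 \leftrightarrow \lnot p5)): β-rule — branch into \lnot (p2 \to p1)  //  (p1 \leftrightarrow \lnot p5).
      branch 1.1 (add \lnot (p2 \to p1)):
        \lnot (p2 \to p1): α-rule — add p2, \lnot p1.
        ○ open, literals {p1=0, p2=1, p4=0}.
      branch 1.2 (add (p1 \leftrightarrow \lnot p5)):
        (p1 \leftrightarrow \lnot p5): β-rule — branch into p1, \lnot p5  //  \lnot p1, \lnot \lnot p5.
          branch 1.2.1 (add p1, \lnot p5):
            ○ open, literals {p1=1, p4=0, p5=0}.
          branch 1.2.2 (add \lnot p1, \lnot \lnot p5):
            ○ open, literals {p1=0, p4=0, p5=1}.
  branch 2 (add (((p5 \land \lnot p3) \land p4) \land (p1 \land (p5 \to p4)))):
    (((p5 \land \lnot p3) \land p4) \land (p1 \land (p5 \to p4))): α-rule — add ((p5 \land \lnot p3) \land p4), (p1 \land (p5 \to p4)).
    ((p5 \land \lnot p3) \land p4): α-rule — add (p5 \land \lnot p3), p4.
    (p1 \land (p5 \to p4)): α-rule — add p1, (p5 \to p4).
    (p5 \land \lnot p3): α-rule — add p5, \lnot p3.
    (p5 \to p4): β-rule — branch into \lnot p5  //  p4.
      branch 2.1 (add \lnot p5):
        × closes — contains both p5 and \lnot p5.
      branch 2.2 (add p4):
        ○ open, literals {p1=1, p3=0, p4=1, p5=1}.
1 branch closed, 4 open.
Each open branch fixes some atoms; the unmentioned ones are free. Counting distinct full assignments: branch {p1=0, p2=1, p4=0} (p3, p5) contributes 4 new; branch {p1=1, p4=0, p5=0} (p3, p2) contributes 4 new; branch {p1=0, p4=0, p5=1} (p3, p2) contributes 2 new; branch {p1=1, p3=0, p4=1, p5=1} (p2) contributes 2 new. Total: 12.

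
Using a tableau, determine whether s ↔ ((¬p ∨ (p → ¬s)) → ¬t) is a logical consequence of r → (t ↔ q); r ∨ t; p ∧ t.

Yes

Initial set: {T (r → (t ↔ q)); T (r ∨ t); T (p ∧ t); F (s ↔ ((¬p ∨ (p → ¬s)) → ¬t))}.
T (p ∧ t): α-rule — add T p, T t.
T (r → (t ↔ q)): β-rule — branch into F r  //  T (t ↔ q).
  branch 1 (add F r):
    T (r ∨ t): β-rule — branch into T r  //  T t.
      branch 1.1 (add T r):
        × closes — contains both r and ¬r.
      branch 1.2 (add T t):
        F (s ↔ ((¬p ∨ (p → ¬s)) → ¬t)): β-rule — branch into T s, F ((¬p ∨ (p → ¬s)) → ¬t)  //  F s, T ((¬p ∨ (p → ¬s)) → ¬t).
          branch 1.2.1 (add T s, F ((¬p ∨ (p → ¬s)) → ¬t)):
            F ((¬p ∨ (p → ¬s)) → ¬t): α-rule — add T (¬p ∨ (p → ¬s)), F ¬t.
            T (¬p ∨ (p → ¬s)): β-rule — branch into T ¬p  //  T (p → ¬s).
              branch 1.2.1.1 (add T ¬p):
                × closes — contains both p and ¬p.
              branch 1.2.1.2 (add T (p → ¬s)):
                T (p → ¬s): β-rule — branch into F p  //  T ¬s.
                  branch 1.2.1.2.1 (add F p):
                    × closes — contains both p and ¬p.
                  branch 1.2.1.2.2 (add T ¬s):
                    × closes — contains both s and ¬s.
          branch 1.2.2 (add F s, T ((¬p ∨ (p → ¬s)) → ¬t)):
            T ((¬p ∨ (p → ¬s)) → ¬t): β-rule — branch into F (¬p ∨ (p → ¬s))  //  T ¬t.
              branch 1.2.2.1 (add F (¬p ∨ (p → ¬s))):
                F (¬p ∨ (p → ¬s)): α-rule — add F ¬p, F (p → ¬s).
                F (p → ¬s): α-rule — add T p, F ¬s.
                × closes — contains both s and ¬s.
              branch 1.2.2.2 (add T ¬t):
                × closes — contains both t and ¬t.
  branch 2 (add T (t ↔ q)):
    T (r ∨ t): β-rule — branch into T r  //  T t.
      branch 2.1 (add T r):
        F (s ↔ ((¬p ∨ (p → ¬s)) → ¬t)): β-rule — branch into T s, F ((¬p ∨ (p → ¬s)) → ¬t)  //  F s, T ((¬p ∨ (p → ¬s)) → ¬t).
          branch 2.1.1 (add T s, F ((¬p ∨ (p → ¬s)) → ¬t)):
            F ((¬p ∨ (p → ¬s)) → ¬t): α-rule — add T (¬p ∨ (p → ¬s)), F ¬t.
            T (t ↔ q): β-rule — branch into T t, T q  //  F t, F q.
              branch 2.1.1.1 (add T t, T q):
                T (¬p ∨ (p → ¬s)): β-rule — branch into T ¬p  //  T (p → ¬s).
                  branch 2.1.1.1.1 (add T ¬p):
                    × closes — contains both p and ¬p.
                  branch 2.1.1.1.2 (add T (p → ¬s)):
                    T (p → ¬s): β-rule — branch into F p  //  T ¬s.
                      branch 2.1.1.1.2.1 (add F p):
                        × closes — contains both p and ¬p.
                      branch 2.1.1.1.2.2 (add T ¬s):
                        × closes — contains both s and ¬s.
              branch 2.1.1.2 (add F t, F q):
                × closes — contains both t and ¬t.
          branch 2.1.2 (add F s, T ((¬p ∨ (p → ¬s)) → ¬t)):
            T (t ↔ q): β-rule — branch into T t, T q  //  F t, F q.
              branch 2.1.2.1 (add T t, T q):
                T ((¬p ∨ (p → ¬s)) → ¬t): β-rule — branch into F (¬p ∨ (p → ¬s))  //  T ¬t.
                  branch 2.1.2.1.1 (add F (¬p ∨ (p → ¬s))):
                    F (¬p ∨ (p → ¬s)): α-rule — add F ¬p, F (p → ¬s).
                    F (p → ¬s): α-rule — add T p, F ¬s.
                    × closes — contains both s and ¬s.
                  branch 2.1.2.1.2 (add T ¬t):
                    × closes — contains both t and ¬t.
              branch 2.1.2.2 (add F t, F q):
                × closes — contains both t and ¬t.
      branch 2.2 (add T t):
        F (s ↔ ((¬p ∨ (p → ¬s)) → ¬t)): β-rule — branch into T s, F ((¬p ∨ (p → ¬s)) → ¬t)  //  F s, T ((¬p ∨ (p → ¬s)) → ¬t).
          branch 2.2.1 (add T s, F ((¬p ∨ (p → ¬s)) → ¬t)):
            F ((¬p ∨ (p → ¬s)) → ¬t): α-rule — add T (¬p ∨ (p → ¬s)), F ¬t.
            T (t ↔ q): β-rule — branch into T t, T q  //  F t, F q.
              branch 2.2.1.1 (add T t, T q):
                T (¬p ∨ (p → ¬s)): β-rule — branch into T ¬p  //  T (p → ¬s).
                  branch 2.2.1.1.1 (add T ¬p):
                    × closes — contains both p and ¬p.
                  branch 2.2.1.1.2 (add T (p → ¬s)):
                    T (p → ¬s): β-rule — branch into F p  //  T ¬s.
                      branch 2.2.1.1.2.1 (add F p):
                        × closes — contains both p and ¬p.
                      branch 2.2.1.1.2.2 (add T ¬s):
                        × closes — contains both s and ¬s.
              branch 2.2.1.2 (add F t, F q):
                × closes — contains both t and ¬t.
          branch 2.2.2 (add F s, T ((¬p ∨ (p → ¬s)) → ¬t)):
            T (t ↔ q): β-rule — branch into T t, T q  //  F t, F q.
              branch 2.2.2.1 (add T t, T q):
                T ((¬p ∨ (p → ¬s)) → ¬t): β-rule — branch into F (¬p ∨ (p → ¬s))  //  T ¬t.
                  branch 2.2.2.1.1 (add F (¬p ∨ (p → ¬s))):
                    F (¬p ∨ (p → ¬s)): α-rule — add F ¬p, F (p → ¬s).
                    F (p → ¬s): α-rule — add T p, F ¬s.
                    × closes — contains both s and ¬s.
                  branch 2.2.2.1.2 (add T ¬t):
                    × closes — contains both t and ¬t.
              branch 2.2.2.2 (add F t, F q):
                × closes — contains both t and ¬t.
All 20 branches close.
Every branch closed, so the premises entail the conclusion.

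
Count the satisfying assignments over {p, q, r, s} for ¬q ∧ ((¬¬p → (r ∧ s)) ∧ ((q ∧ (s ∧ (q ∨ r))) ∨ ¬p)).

4

Initial set: {(¬q ∧ ((¬¬p → (r ∧ s)) ∧ ((q ∧ (s ∧ (q ∨ r))) ∨ ¬p)))}.
(¬q ∧ ((¬¬p → (r ∧ s)) ∧ ((q ∧ (s ∧ (q ∨ r))) ∨ ¬p))): α-rule — add ¬q, ((¬¬p → (r ∧ s)) ∧ ((q ∧ (s ∧ (q ∨ r))) ∨ ¬p)).
((¬¬p → (r ∧ s)) ∧ ((q ∧ (s ∧ (q ∨ r))) ∨ ¬p)): α-rule — add (¬¬p → (r ∧ s)), ((q ∧ (s ∧ (q ∨ r))) ∨ ¬p).
(¬¬p → (r ∧ s)): β-rule — branch into ¬¬¬p  //  (r ∧ s).
  branch 1 (add ¬¬¬p):
    ¬¬¬p: drop double negation, giving ¬p.
    ((q ∧ (s ∧ (q ∨ r))) ∨ ¬p): β-rule — branch into (q ∧ (s ∧ (q ∨ r)))  //  ¬p.
      branch 1.1 (add (q ∧ (s ∧ (q ∨ r)))):
        (q ∧ (s ∧ (q ∨ r))): α-rule — add q, (s ∧ (q ∨ r)).
        × closes — contains both q and ¬q.
      branch 1.2 (add ¬p):
        ○ open, literals {p=F, q=F}.
  branch 2 (add (r ∧ s)):
    (r ∧ s): α-rule — add r, s.
    ((q ∧ (s ∧ (q ∨ r))) ∨ ¬p): β-rule — branch into (q ∧ (s ∧ (q ∨ r)))  //  ¬p.
      branch 2.1 (add (q ∧ (s ∧ (q ∨ r)))):
        (q ∧ (s ∧ (q ∨ r))): α-rule — add q, (s ∧ (q ∨ r)).
        × closes — contains both q and ¬q.
      branch 2.2 (add ¬p):
        ○ open, literals {p=F, q=F, r=T, s=T}.
2 branches closed, 2 open.
Each open branch fixes some atoms; the unmentioned ones are free. Counting distinct full assignments: branch {p=F, q=F} (r, s) contributes 4 new; branch {p=F, q=F, r=T, s=T} (none free) contributes 0 new. Total: 4.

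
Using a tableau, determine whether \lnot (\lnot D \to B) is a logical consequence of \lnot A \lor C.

Initial set: {(\lnot A \lor C); \lnot \lnot (\lnot D \to B)}.
(\lnot A \lor C): β-rule — branch into \lnot A  //  C.
  branch 1 (add \lnot A):
    \lnot \lnot (\lnot D \to B): β-rule — branch into \lnot \lnot D  //  B.
      branch 1.1 (add \lnot \lnot D):
        ○ open, literals {A=false, D=true}.
      branch 1.2 (add B):
        ○ open, literals {A=false, B=true}.
  branch 2 (add C):
    \lnot \lnot (\lnot D \to B): β-rule — branch into \lnot \lnot D  //  B.
      branch 2.1 (add \lnot \lnot D):
        ○ open, literals {C=true, D=true}.
      branch 2.2 (add B):
        ○ open, literals {B=true, C=true}.
0 branches closed, 4 open.
An open branch gives a countermodel: A=false, D=true (unmentioned atoms arbitrary); the premises hold there but the conclusion fails.

No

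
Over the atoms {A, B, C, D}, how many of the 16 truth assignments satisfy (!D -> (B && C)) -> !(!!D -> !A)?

10

Initial set: {T ((!D -> (B && C)) -> !(!!D -> !A))}.
T ((!D -> (B && C)) -> !(!!D -> !A)): β-rule — branch into F (!D -> (B && C))  //  T !(!!D -> !A).
  branch 1 (add F (!D -> (B && C))):
    F (!D -> (B && C)): α-rule — add T !D, F (B && C).
    F (B && C): β-rule — branch into F B  //  F C.
      branch 1.1 (add F B):
        ○ open, literals {B=0, D=0}.
      branch 1.2 (add F C):
        ○ open, literals {C=0, D=0}.
  branch 2 (add T !(!!D -> !A)):
    T !(!!D -> !A): α-rule — add T !!D, F !A.
    T !!D: drop double negation, giving T D.
    ○ open, literals {A=1, D=1}.
0 branches closed, 3 open.
Each open branch fixes some atoms; the unmentioned ones are free. Counting distinct full assignments: branch {B=0, D=0} (A, C) contributes 4 new; branch {C=0, D=0} (A, B) contributes 2 new; branch {A=1, D=1} (B, C) contributes 4 new. Total: 10.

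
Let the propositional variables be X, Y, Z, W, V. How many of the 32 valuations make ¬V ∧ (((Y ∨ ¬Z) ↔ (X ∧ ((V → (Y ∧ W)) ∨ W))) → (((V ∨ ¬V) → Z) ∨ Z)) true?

Initial set: {(¬V ∧ (((Y ∨ ¬Z) ↔ (X ∧ ((V → (Y ∧ W)) ∨ W))) → (((V ∨ ¬V) → Z) ∨ Z)))}.
(¬V ∧ (((Y ∨ ¬Z) ↔ (X ∧ ((V → (Y ∧ W)) ∨ W))) → (((V ∨ ¬V) → Z) ∨ Z))): α-rule — add ¬V, (((Y ∨ ¬Z) ↔ (X ∧ ((V → (Y ∧ W)) ∨ W))) → (((V ∨ ¬V) → Z) ∨ Z)).
(((Y ∨ ¬Z) ↔ (X ∧ ((V → (Y ∧ W)) ∨ W))) → (((V ∨ ¬V) → Z) ∨ Z)): β-rule — branch into ¬((Y ∨ ¬Z) ↔ (X ∧ ((V → (Y ∧ W)) ∨ W)))  //  (((V ∨ ¬V) → Z) ∨ Z).
  branch 1 (add ¬((Y ∨ ¬Z) ↔ (X ∧ ((V → (Y ∧ W)) ∨ W)))):
    ¬((Y ∨ ¬Z) ↔ (X ∧ ((V → (Y ∧ W)) ∨ W))): β-rule — branch into (Y ∨ ¬Z), ¬(X ∧ ((V → (Y ∧ W)) ∨ W))  //  ¬(Y ∨ ¬Z), (X ∧ ((V → (Y ∧ W)) ∨ W)).
      branch 1.1 (add (Y ∨ ¬Z), ¬(X ∧ ((V → (Y ∧ W)) ∨ W))):
        (Y ∨ ¬Z): β-rule — branch into Y  //  ¬Z.
          branch 1.1.1 (add Y):
            ¬(X ∧ ((V → (Y ∧ W)) ∨ W)): β-rule — branch into ¬X  //  ¬((V → (Y ∧ W)) ∨ W).
              branch 1.1.1.1 (add ¬X):
                ○ open, literals {V=false, X=false, Y=true}.
              branch 1.1.1.2 (add ¬((V → (Y ∧ W)) ∨ W)):
                ¬((V → (Y ∧ W)) ∨ W): α-rule — add ¬(V → (Y ∧ W)), ¬W.
                ¬(V → (Y ∧ W)): α-rule — add V, ¬(Y ∧ W).
                × closes — contains both V and ¬V.
          branch 1.1.2 (add ¬Z):
            ¬(X ∧ ((V → (Y ∧ W)) ∨ W)): β-rule — branch into ¬X  //  ¬((V → (Y ∧ W)) ∨ W).
              branch 1.1.2.1 (add ¬X):
                ○ open, literals {V=false, X=false, Z=false}.
              branch 1.1.2.2 (add ¬((V → (Y ∧ W)) ∨ W)):
                ¬((V → (Y ∧ W)) ∨ W): α-rule — add ¬(V → (Y ∧ W)), ¬W.
                ¬(V → (Y ∧ W)): α-rule — add V, ¬(Y ∧ W).
                × closes — contains both V and ¬V.
      branch 1.2 (add ¬(Y ∨ ¬Z), (X ∧ ((V → (Y ∧ W)) ∨ W))):
        ¬(Y ∨ ¬Z): α-rule — add ¬Y, ¬¬Z.
        (X ∧ ((V → (Y ∧ W)) ∨ W)): α-rule — add X, ((V → (Y ∧ W)) ∨ W).
        ((V → (Y ∧ W)) ∨ W): β-rule — branch into (V → (Y ∧ W))  //  W.
          branch 1.2.1 (add (V → (Y ∧ W))):
            (V → (Y ∧ W)): β-rule — branch into ¬V  //  (Y ∧ W).
              branch 1.2.1.1 (add ¬V):
                ○ open, literals {V=false, X=true, Y=false, Z=true}.
              branch 1.2.1.2 (add (Y ∧ W)):
                (Y ∧ W): α-rule — add Y, W.
                × closes — contains both Y and ¬Y.
          branch 1.2.2 (add W):
            ○ open, literals {V=false, W=true, X=true, Y=false, Z=true}.
  branch 2 (add (((V ∨ ¬V) → Z) ∨ Z)):
    (((V ∨ ¬V) → Z) ∨ Z): β-rule — branch into ((V ∨ ¬V) → Z)  //  Z.
      branch 2.1 (add ((V ∨ ¬V) → Z)):
        ((V ∨ ¬V) → Z): β-rule — branch into ¬(V ∨ ¬V)  //  Z.
          branch 2.1.1 (add ¬(V ∨ ¬V)):
            ¬(V ∨ ¬V): α-rule — add ¬V, ¬¬V.
            × closes — contains both V and ¬V.
          branch 2.1.2 (add Z):
            ○ open, literals {V=false, Z=true}.
      branch 2.2 (add Z):
        ○ open, literals {V=false, Z=true}.
4 branches closed, 6 open.
Each open branch fixes some atoms; the unmentioned ones are free. Counting distinct full assignments: branch {V=false, X=false, Y=true} (Z, W) contributes 4 new; branch {V=false, X=false, Z=false} (Y, W) contributes 2 new; branch {V=false, X=true, Y=false, Z=true} (W) contributes 2 new; branch {V=false, W=true, X=true, Y=false, Z=true} (none free) contributes 0 new; branch {V=false, Z=true} (X, Y, W) contributes 4 new; branch {V=false, Z=true} (X, Y, W) contributes 0 new. Total: 12.

12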